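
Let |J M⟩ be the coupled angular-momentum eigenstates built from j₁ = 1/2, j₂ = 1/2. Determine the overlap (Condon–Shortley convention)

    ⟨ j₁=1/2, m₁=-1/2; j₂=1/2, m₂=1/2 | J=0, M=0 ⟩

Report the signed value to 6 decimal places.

−√(1/2) ≈ -0.707107

j₁+j₂−J=1  J+j₁−j₂=0  J−j₁+j₂=0  j₁+j₂+J+1=2
(j₁±m₁, j₂±m₂, J±M) = (0,1,1,0,0,0)
P² = 1/2
sum k=1..1:
  [1] −1/1 = -1
S = -1
C² = P²·S² = 1/2 ; C = -0.707107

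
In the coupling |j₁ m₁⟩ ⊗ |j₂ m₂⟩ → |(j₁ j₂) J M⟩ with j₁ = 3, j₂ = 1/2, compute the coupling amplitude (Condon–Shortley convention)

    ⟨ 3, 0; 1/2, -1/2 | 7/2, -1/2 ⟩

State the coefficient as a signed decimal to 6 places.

j₁+j₂−J=0  J+j₁−j₂=6  J−j₁+j₂=1  j₁+j₂+J+1=8
(j₁±m₁, j₂±m₂, J±M) = (3,3,0,1,3,4)
P² = 5184/7
sum k=0..0:
  [0] +1/36 = 1/36
S = 1/36
C² = P²·S² = 4/7 ; C = +0.755929

+0.755929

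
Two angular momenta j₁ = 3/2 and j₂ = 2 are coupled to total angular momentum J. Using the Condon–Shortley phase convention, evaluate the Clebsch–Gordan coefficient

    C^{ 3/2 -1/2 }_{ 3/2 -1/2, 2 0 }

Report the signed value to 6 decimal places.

-0.447214  (= −√(1/5))

triangle: 2!*1!*2!/6! = 4/720
(j±m)!: 1!*2!*2!*2!*1!*2! = 16
prefactor² = (2J+1)*Δ*N² = 16/45
  k=1: −1/(1!*1!*1!*1!*0!*1!) = -1
  k=2: +1/(2!*0!*0!*0!*1!*2!) = 1/4
Σ = -3/4  ⇒  CG² = 16/45*(-3/4)² = 1/5
CG = −√(1/5) = -0.447214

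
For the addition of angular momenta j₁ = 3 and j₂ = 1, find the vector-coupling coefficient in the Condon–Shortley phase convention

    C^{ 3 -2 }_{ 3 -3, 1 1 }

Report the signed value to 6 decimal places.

j₁+j₂−J=1  J+j₁−j₂=5  J−j₁+j₂=1  j₁+j₂+J+1=8
(j₁±m₁, j₂±m₂, J±M) = (0,6,2,0,1,5)
P² = 3600
sum k=1..1:
  [1] −1/120 = -1/120
S = -1/120
C² = P²·S² = 1/4 ; C = -0.500000

−√(1/4) = -0.500000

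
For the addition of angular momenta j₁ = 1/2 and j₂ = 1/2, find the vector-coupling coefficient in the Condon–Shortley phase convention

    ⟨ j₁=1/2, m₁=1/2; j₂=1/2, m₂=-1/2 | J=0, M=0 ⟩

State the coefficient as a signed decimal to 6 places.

+√(1/2) ≈ +0.707107

j₁+j₂−J=1  J+j₁−j₂=0  J−j₁+j₂=0  j₁+j₂+J+1=2
(j₁±m₁, j₂±m₂, J±M) = (1,0,0,1,0,0)
P² = 1/2
sum k=0..0:
  [0] +1/1 = 1
S = 1
C² = P²·S² = 1/2 ; C = +0.707107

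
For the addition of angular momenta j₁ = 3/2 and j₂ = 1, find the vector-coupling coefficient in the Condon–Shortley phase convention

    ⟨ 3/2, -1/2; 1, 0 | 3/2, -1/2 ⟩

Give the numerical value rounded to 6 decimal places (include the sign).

−√(1/15) ≈ -0.258199

√[4·1!2!1!/5! · 1!2!1!1!1!2!] = √(4/15)
  +(−1)^0/∏(0,1,2,1,0,0)! = 1/2  (running 1/2)
  +(−1)^1/∏(1,0,1,0,1,1)! = -1  (running -1/2)
⟨..|..⟩ = √(4/15)·(-1/2) = -0.258199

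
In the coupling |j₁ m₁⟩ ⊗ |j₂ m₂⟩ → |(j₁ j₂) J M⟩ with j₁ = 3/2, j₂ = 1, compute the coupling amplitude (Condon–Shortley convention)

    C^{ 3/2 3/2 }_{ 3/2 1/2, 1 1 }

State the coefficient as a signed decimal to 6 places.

−√(2/5) ≈ -0.632456

√[4·1!2!1!/5! · 2!1!2!0!3!0!] = √(8/5)
  +(−1)^1/∏(1,0,0,1,2,0)! = -1/2  (running -1/2)
⟨..|..⟩ = √(8/5)·(-1/2) = -0.632456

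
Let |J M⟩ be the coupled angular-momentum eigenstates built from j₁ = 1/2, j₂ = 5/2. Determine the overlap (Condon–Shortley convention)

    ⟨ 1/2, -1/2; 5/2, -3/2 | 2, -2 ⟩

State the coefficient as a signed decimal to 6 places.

−√(1/6) ≈ -0.408248

√[5·1!0!4!/6! · 0!1!1!4!0!4!] = √(96)
  +(−1)^1/∏(1,0,0,0,0,4)! = -1/24  (running -1/24)
⟨..|..⟩ = √(96)·(-1/24) = -0.408248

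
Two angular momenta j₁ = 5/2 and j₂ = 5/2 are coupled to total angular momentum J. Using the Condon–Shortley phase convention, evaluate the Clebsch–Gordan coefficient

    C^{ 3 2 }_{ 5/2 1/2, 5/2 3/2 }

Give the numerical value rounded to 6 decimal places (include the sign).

triangle: 2!·3!·3!/9! = 72/362880
(j±m)!: 3!·2!·4!·1!·5!·1! = 34560
prefactor² = (2J+1)·Δ·N² = 48
  k=1: −1/(1!·1!·1!·3!·2!·0!) = -1/12
  k=2: +1/(2!·0!·0!·2!·3!·1!) = 1/24
Σ = -1/24  ⇒  CG² = 48·(-1/24)² = 1/12
CG = −√(1/12) = -0.288675

−√(1/12) ≈ -0.288675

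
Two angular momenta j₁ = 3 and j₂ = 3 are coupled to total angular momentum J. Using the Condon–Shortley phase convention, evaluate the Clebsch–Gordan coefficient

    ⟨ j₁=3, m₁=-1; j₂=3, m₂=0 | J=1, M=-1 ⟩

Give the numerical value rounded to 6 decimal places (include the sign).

√[3·5!1!1!/8! · 2!4!3!3!0!2!] = √(216/7)
  +(−1)^3/∏(3,2,1,0,0,1)! = -1/12  (running -1/12)
⟨..|..⟩ = √(216/7)·(-1/12) = -0.462910

-0.462910  (= −√(3/14))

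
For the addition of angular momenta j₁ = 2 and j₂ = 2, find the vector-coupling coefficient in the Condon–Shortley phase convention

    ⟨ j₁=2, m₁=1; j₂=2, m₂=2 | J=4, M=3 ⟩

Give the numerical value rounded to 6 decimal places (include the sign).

j₁+j₂−J=0  J+j₁−j₂=4  J−j₁+j₂=4  j₁+j₂+J+1=9
(j₁±m₁, j₂±m₂, J±M) = (3,1,4,0,7,1)
P² = 10368
sum k=0..0:
  [0] +1/144 = 1/144
S = 1/144
C² = P²·S² = 1/2 ; C = +0.707107

+√(1/2) = +0.707107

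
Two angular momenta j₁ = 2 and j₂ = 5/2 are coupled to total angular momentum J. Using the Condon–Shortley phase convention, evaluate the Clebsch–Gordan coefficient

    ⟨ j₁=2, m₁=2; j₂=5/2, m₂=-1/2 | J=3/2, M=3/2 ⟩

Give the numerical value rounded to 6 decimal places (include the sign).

j₁+j₂−J=3  J+j₁−j₂=1  J−j₁+j₂=2  j₁+j₂+J+1=7
(j₁±m₁, j₂±m₂, J±M) = (4,0,2,3,3,0)
P² = 576/35
sum k=0..0:
  [0] +1/12 = 1/12
S = 1/12
C² = P²·S² = 4/35 ; C = +0.338062

+0.338062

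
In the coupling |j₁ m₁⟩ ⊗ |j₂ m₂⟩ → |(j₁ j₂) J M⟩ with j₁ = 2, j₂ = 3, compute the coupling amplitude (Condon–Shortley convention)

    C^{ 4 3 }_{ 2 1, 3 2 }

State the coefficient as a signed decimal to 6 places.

triangle: 1!*3!*5!/10! = 720/3628800
(j±m)!: 3!*1!*5!*1!*7!*1! = 3628800
prefactor² = (2J+1)*Δ*N² = 6480
  k=0: +1/(0!*1!*1!*5!*2!*0!) = 1/240
  k=1: −1/(1!*0!*0!*4!*3!*1!) = -1/144
Σ = -1/360  ⇒  CG² = 6480*(-1/360)² = 1/20
CG = −√(1/20) = -0.223607

−√(1/20) ≈ -0.223607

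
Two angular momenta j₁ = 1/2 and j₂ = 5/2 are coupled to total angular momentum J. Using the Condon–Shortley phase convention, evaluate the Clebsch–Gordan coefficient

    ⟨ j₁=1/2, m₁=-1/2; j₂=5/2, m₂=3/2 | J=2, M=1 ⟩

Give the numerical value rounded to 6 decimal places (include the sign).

-0.816497

triangle: 1!·0!·4!/6! = 24/720
(j±m)!: 0!·1!·4!·1!·3!·1! = 144
prefactor² = (2J+1)·Δ·N² = 24
  k=1: −1/(1!·0!·0!·3!·0!·1!) = -1/6
Σ = -1/6  ⇒  CG² = 24·(-1/6)² = 2/3
CG = −√(2/3) = -0.816497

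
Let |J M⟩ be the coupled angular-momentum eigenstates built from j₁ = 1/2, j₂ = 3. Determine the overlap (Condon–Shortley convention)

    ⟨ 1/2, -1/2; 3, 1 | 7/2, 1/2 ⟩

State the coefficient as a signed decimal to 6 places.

√[8·0!1!6!/8! · 0!1!4!2!4!3!] = √(6912/7)
  +(−1)^0/∏(0,0,1,4,0,2)! = 1/48  (running 1/48)
⟨..|..⟩ = √(6912/7)·(1/48) = +0.654654

+√(3/7) ≈ +0.654654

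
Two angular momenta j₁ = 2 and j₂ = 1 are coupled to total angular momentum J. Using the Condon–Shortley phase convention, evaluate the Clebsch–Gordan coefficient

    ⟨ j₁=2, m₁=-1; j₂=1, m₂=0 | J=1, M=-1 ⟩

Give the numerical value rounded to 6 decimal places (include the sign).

√[3·2!2!0!/5! · 1!3!1!1!0!2!] = √(6/5)
  +(−1)^1/∏(1,1,2,0,0,0)! = -1/2  (running -1/2)
⟨..|..⟩ = √(6/5)·(-1/2) = -0.547723

−√(3/10) ≈ -0.547723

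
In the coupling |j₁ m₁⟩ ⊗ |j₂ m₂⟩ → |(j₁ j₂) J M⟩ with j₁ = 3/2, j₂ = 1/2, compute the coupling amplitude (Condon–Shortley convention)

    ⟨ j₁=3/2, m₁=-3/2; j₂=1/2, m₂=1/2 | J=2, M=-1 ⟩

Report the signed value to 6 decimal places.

+0.500000  (= +√(1/4))

√[5·0!3!1!/5! · 0!3!1!0!1!3!] = √(9)
  +(−1)^0/∏(0,0,3,1,0,0)! = 1/6  (running 1/6)
⟨..|..⟩ = √(9)·(1/6) = +0.500000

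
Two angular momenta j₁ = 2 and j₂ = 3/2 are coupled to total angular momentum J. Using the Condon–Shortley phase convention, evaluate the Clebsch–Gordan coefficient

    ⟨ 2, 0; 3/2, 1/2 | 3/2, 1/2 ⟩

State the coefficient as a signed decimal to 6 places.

√[4·2!2!1!/6! · 2!2!2!1!2!1!] = √(16/45)
  +(−1)^1/∏(1,1,1,1,1,0)! = -1  (running -1)
  +(−1)^2/∏(2,0,0,0,2,1)! = 1/4  (running -3/4)
⟨..|..⟩ = √(16/45)·(-3/4) = -0.447214

-0.447214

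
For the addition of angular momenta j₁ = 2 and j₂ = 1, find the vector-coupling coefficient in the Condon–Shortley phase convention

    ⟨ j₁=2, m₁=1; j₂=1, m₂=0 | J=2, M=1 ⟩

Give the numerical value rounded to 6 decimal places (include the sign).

+0.408248  (= +√(1/6))

j₁+j₂−J=1  J+j₁−j₂=3  J−j₁+j₂=1  j₁+j₂+J+1=6
(j₁±m₁, j₂±m₂, J±M) = (3,1,1,1,3,1)
P² = 3/2
sum k=0..1:
  [0] +1/2 = 1/2
  [1] −1/6 = -1/6
S = 1/3
C² = P²·S² = 1/6 ; C = +0.408248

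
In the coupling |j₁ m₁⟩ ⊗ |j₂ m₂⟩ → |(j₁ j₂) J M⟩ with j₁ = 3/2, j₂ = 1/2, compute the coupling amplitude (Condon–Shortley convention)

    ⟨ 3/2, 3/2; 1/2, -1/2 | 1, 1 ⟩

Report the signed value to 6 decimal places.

+√(3/4) ≈ +0.866025

√[3·1!2!0!/4! · 3!0!0!1!2!0!] = √(3)
  +(−1)^0/∏(0,1,0,0,2,0)! = 1/2  (running 1/2)
⟨..|..⟩ = √(3)·(1/2) = +0.866025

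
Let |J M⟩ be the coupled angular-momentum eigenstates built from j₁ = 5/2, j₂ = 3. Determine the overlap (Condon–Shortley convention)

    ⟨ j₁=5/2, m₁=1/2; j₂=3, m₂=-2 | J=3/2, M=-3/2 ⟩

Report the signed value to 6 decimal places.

j₁+j₂−J=4  J+j₁−j₂=1  J−j₁+j₂=2  j₁+j₂+J+1=8
(j₁±m₁, j₂±m₂, J±M) = (3,2,1,5,0,3)
P² = 288/7
sum k=1..1:
  [1] −1/12 = -1/12
S = -1/12
C² = P²·S² = 2/7 ; C = -0.534522

-0.534522  (= −√(2/7))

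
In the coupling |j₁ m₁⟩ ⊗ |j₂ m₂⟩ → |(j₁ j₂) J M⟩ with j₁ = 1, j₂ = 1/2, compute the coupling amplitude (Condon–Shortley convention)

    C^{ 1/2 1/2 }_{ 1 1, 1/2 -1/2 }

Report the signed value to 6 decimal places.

√[2·1!1!0!/3! · 2!0!0!1!1!0!] = √(2/3)
  +(−1)^0/∏(0,1,0,0,1,0)! = 1  (running 1)
⟨..|..⟩ = √(2/3)·(1) = +0.816497

+0.816497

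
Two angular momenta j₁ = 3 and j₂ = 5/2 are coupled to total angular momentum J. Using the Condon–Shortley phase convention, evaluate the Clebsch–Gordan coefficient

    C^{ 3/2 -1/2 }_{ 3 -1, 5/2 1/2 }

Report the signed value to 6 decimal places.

j₁+j₂−J=4  J+j₁−j₂=2  J−j₁+j₂=1  j₁+j₂+J+1=8
(j₁±m₁, j₂±m₂, J±M) = (2,4,3,2,1,2)
P² = 192/35
sum k=2..3:
  [2] +1/8 = 1/8
  [3] −1/6 = -1/6
S = -1/24
C² = P²·S² = 1/105 ; C = -0.097590

-0.097590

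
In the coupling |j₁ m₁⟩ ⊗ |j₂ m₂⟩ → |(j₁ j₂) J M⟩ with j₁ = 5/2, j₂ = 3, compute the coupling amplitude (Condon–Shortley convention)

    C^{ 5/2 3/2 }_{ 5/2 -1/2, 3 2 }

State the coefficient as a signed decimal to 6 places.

+√(1/14) = +0.267261

j₁+j₂−J=3  J+j₁−j₂=2  J−j₁+j₂=3  j₁+j₂+J+1=9
(j₁±m₁, j₂±m₂, J±M) = (2,3,5,1,4,1)
P² = 288/7
sum k=2..3:
  [2] +1/12 = 1/12
  [3] −1/24 = -1/24
S = 1/24
C² = P²·S² = 1/14 ; C = +0.267261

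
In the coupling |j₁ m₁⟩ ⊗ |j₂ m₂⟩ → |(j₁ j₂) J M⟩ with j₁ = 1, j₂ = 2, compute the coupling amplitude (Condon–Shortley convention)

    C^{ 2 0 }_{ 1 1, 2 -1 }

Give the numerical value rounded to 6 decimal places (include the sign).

+0.707107  (= +√(1/2))

triangle: 1!×1!×3!/6! = 6/720
(j±m)!: 2!×0!×1!×3!×2!×2! = 48
prefactor² = (2J+1)×Δ×N² = 2
  k=0: +1/(0!×1!×0!×1!×1!×2!) = 1/2
Σ = 1/2  ⇒  CG² = 2×1/2² = 1/2
CG = +√(1/2) = +0.707107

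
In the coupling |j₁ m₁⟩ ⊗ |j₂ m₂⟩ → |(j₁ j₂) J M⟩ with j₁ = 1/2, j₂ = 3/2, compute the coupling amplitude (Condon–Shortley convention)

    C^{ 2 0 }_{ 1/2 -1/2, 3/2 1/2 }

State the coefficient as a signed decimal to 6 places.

+√(1/2) ≈ +0.707107

triangle: 0!*1!*3!/5! = 6/120
(j±m)!: 0!*1!*2!*1!*2!*2! = 8
prefactor² = (2J+1)*Δ*N² = 2
  k=0: +1/(0!*0!*1!*2!*0!*1!) = 1/2
Σ = 1/2  ⇒  CG² = 2*1/2² = 1/2
CG = +√(1/2) = +0.707107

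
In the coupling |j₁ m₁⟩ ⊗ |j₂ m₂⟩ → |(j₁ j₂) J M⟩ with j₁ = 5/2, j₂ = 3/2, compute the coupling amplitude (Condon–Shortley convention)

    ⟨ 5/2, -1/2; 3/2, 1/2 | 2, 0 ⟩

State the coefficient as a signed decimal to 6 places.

-0.267261  (= −√(1/14))

j₁+j₂−J=2  J+j₁−j₂=3  J−j₁+j₂=1  j₁+j₂+J+1=7
(j₁±m₁, j₂±m₂, J±M) = (2,3,2,1,2,2)
P² = 8/7
sum k=1..2:
  [1] −1/2 = -1/2
  [2] +1/4 = 1/4
S = -1/4
C² = P²·S² = 1/14 ; C = -0.267261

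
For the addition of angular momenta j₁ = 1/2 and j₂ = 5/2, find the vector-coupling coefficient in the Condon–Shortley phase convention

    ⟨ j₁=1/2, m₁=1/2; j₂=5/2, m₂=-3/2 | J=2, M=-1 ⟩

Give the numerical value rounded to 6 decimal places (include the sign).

√[5·1!0!4!/6! · 1!0!1!4!1!3!] = √(24)
  +(−1)^0/∏(0,1,0,1,0,3)! = 1/6  (running 1/6)
⟨..|..⟩ = √(24)·(1/6) = +0.816497

+0.816497  (= +√(2/3))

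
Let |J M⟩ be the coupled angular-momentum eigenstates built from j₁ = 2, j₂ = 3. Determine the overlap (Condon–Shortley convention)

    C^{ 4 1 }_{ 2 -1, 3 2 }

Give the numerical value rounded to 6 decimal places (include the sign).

triangle: 1!·3!·5!/10! = 720/3628800
(j±m)!: 1!·3!·5!·1!·5!·3! = 518400
prefactor² = (2J+1)·Δ·N² = 6480/7
  k=0: +1/(0!·1!·3!·5!·0!·0!) = 1/720
  k=1: −1/(1!·0!·2!·4!·1!·1!) = -1/48
Σ = -7/360  ⇒  CG² = 6480/7·(-7/360)² = 7/20
CG = −√(7/20) = -0.591608

−√(7/20) = -0.591608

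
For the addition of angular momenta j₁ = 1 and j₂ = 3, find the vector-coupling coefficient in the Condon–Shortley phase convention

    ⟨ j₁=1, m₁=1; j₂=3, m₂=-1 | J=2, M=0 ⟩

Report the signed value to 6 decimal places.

triangle: 2!·0!·4!/7! = 48/5040
(j±m)!: 2!·0!·2!·4!·2!·2! = 384
prefactor² = (2J+1)·Δ·N² = 128/7
  k=0: +1/(0!·2!·0!·2!·0!·2!) = 1/8
Σ = 1/8  ⇒  CG² = 128/7·1/8² = 2/7
CG = +√(2/7) = +0.534522

+√(2/7) ≈ +0.534522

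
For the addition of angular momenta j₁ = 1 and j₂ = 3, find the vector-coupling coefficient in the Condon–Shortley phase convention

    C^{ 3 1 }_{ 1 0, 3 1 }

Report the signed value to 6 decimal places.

-0.288675  (= −√(1/12))

j₁+j₂−J=1  J+j₁−j₂=1  J−j₁+j₂=5  j₁+j₂+J+1=8
(j₁±m₁, j₂±m₂, J±M) = (1,1,4,2,4,2)
P² = 48
sum k=0..1:
  [0] +1/24 = 1/24
  [1] −1/12 = -1/12
S = -1/24
C² = P²·S² = 1/12 ; C = -0.288675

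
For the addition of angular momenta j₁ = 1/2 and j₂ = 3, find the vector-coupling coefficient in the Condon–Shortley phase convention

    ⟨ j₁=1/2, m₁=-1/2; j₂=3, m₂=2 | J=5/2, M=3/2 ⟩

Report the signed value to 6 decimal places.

−√(5/7) = -0.845154

j₁+j₂−J=1  J+j₁−j₂=0  J−j₁+j₂=5  j₁+j₂+J+1=7
(j₁±m₁, j₂±m₂, J±M) = (0,1,5,1,4,1)
P² = 2880/7
sum k=1..1:
  [1] −1/24 = -1/24
S = -1/24
C² = P²·S² = 5/7 ; C = -0.845154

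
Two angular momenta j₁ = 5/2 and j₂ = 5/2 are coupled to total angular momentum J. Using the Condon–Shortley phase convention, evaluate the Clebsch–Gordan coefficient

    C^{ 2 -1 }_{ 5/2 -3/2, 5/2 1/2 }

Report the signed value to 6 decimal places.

+0.377964

j₁+j₂−J=3  J+j₁−j₂=2  J−j₁+j₂=2  j₁+j₂+J+1=8
(j₁±m₁, j₂±m₂, J±M) = (1,4,3,2,1,3)
P² = 36/7
sum k=2..3:
  [2] +1/4 = 1/4
  [3] −1/12 = -1/12
S = 1/6
C² = P²·S² = 1/7 ; C = +0.377964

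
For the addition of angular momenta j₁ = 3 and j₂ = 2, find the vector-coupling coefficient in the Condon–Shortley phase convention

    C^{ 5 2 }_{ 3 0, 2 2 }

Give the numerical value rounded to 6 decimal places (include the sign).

triangle: 0!·6!·4!/11! = 17280/39916800
(j±m)!: 3!·3!·4!·0!·7!·3! = 26127360
prefactor² = (2J+1)·Δ·N² = 124416
  k=0: +1/(0!·0!·3!·4!·3!·0!) = 1/864
Σ = 1/864  ⇒  CG² = 124416·1/864² = 1/6
CG = +√(1/6) = +0.408248

+0.408248  (= +√(1/6))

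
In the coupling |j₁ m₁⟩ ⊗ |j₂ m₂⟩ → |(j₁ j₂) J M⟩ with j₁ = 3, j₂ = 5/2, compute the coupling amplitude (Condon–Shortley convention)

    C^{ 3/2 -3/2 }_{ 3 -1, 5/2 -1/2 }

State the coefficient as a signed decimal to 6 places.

+0.507093  (= +√(9/35))

j₁+j₂−J=4  J+j₁−j₂=2  J−j₁+j₂=1  j₁+j₂+J+1=8
(j₁±m₁, j₂±m₂, J±M) = (2,4,2,3,0,3)
P² = 576/35
sum k=2..2:
  [2] +1/8 = 1/8
S = 1/8
C² = P²·S² = 9/35 ; C = +0.507093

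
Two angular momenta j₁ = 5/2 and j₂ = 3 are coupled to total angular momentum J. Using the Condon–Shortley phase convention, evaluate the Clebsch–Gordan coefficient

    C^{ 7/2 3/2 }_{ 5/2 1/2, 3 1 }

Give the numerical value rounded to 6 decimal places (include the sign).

triangle: 2!*3!*4!/10! = 288/3628800
(j±m)!: 3!*2!*4!*2!*5!*2! = 138240
prefactor² = (2J+1)*Δ*N² = 3072/35
  k=0: +1/(0!*2!*2!*4!*1!*0!) = 1/96
  k=1: −1/(1!*1!*1!*3!*2!*1!) = -1/12
  k=2: +1/(2!*0!*0!*2!*3!*2!) = 1/48
Σ = -5/96  ⇒  CG² = 3072/35*(-5/96)² = 5/21
CG = −√(5/21) = -0.487950

−√(5/21) = -0.487950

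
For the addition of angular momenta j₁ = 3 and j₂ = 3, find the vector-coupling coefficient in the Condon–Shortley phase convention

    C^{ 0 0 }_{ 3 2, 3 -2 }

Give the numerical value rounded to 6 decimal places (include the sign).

j₁+j₂−J=6  J+j₁−j₂=0  J−j₁+j₂=0  j₁+j₂+J+1=7
(j₁±m₁, j₂±m₂, J±M) = (5,1,1,5,0,0)
P² = 14400/7
sum k=1..1:
  [1] −1/120 = -1/120
S = -1/120
C² = P²·S² = 1/7 ; C = -0.377964

−√(1/7) ≈ -0.377964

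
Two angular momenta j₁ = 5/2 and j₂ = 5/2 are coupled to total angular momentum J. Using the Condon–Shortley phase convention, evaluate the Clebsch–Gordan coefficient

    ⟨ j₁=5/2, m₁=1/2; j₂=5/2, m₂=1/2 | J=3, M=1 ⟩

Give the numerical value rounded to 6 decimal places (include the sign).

√[7·2!3!3!/9! · 3!2!3!2!4!2!] = √(48/5)
  +(−1)^0/∏(0,2,2,3,1,0)! = 1/24  (running 1/24)
  +(−1)^1/∏(1,1,1,2,2,1)! = -1/4  (running -5/24)
  +(−1)^2/∏(2,0,0,1,3,2)! = 1/24  (running -1/6)
⟨..|..⟩ = √(48/5)·(-1/6) = -0.516398

-0.516398  (= −√(4/15))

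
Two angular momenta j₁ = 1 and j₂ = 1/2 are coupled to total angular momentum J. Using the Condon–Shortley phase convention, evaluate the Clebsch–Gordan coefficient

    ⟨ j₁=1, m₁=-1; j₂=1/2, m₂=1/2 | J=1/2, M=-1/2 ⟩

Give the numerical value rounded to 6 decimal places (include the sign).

triangle: 1!*1!*0!/3! = 1/6
(j±m)!: 0!*2!*1!*0!*0!*1! = 2
prefactor² = (2J+1)*Δ*N² = 2/3
  k=1: −1/(1!*0!*1!*0!*0!*0!) = -1
Σ = -1  ⇒  CG² = 2/3*(-1)² = 2/3
CG = −√(2/3) = -0.816497

-0.816497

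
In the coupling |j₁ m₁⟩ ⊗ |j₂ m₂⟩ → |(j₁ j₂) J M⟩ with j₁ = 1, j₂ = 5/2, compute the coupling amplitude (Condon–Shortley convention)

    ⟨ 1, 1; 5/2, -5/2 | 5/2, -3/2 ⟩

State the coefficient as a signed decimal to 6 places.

j₁+j₂−J=1  J+j₁−j₂=1  J−j₁+j₂=4  j₁+j₂+J+1=7
(j₁±m₁, j₂±m₂, J±M) = (2,0,0,5,1,4)
P² = 1152/7
sum k=0..0:
  [0] +1/24 = 1/24
S = 1/24
C² = P²·S² = 2/7 ; C = +0.534522

+0.534522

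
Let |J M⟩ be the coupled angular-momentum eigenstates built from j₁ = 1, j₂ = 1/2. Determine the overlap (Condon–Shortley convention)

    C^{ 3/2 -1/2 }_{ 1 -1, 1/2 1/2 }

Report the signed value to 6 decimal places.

+0.577350  (= +√(1/3))

triangle: 0!·2!·1!/4! = 2/24
(j±m)!: 0!·2!·1!·0!·1!·2! = 4
prefactor² = (2J+1)·Δ·N² = 4/3
  k=0: +1/(0!·0!·2!·1!·0!·0!) = 1/2
Σ = 1/2  ⇒  CG² = 4/3·1/2² = 1/3
CG = +√(1/3) = +0.577350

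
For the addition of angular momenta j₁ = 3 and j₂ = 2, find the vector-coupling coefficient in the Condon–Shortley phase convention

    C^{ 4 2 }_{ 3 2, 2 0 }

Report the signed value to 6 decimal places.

triangle: 1!*5!*3!/10! = 720/3628800
(j±m)!: 5!*1!*2!*2!*6!*2! = 691200
prefactor² = (2J+1)*Δ*N² = 8640/7
  k=0: +1/(0!*1!*1!*2!*4!*1!) = 1/48
  k=1: −1/(1!*0!*0!*1!*5!*2!) = -1/240
Σ = 1/60  ⇒  CG² = 8640/7*1/60² = 12/35
CG = +√(12/35) = +0.585540

+√(12/35) ≈ +0.585540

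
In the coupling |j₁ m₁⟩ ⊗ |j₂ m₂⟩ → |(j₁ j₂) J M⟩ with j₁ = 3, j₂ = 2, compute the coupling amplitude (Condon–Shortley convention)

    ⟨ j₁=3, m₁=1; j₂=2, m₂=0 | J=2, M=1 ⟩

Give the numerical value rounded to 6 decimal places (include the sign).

√[5·3!3!1!/8! · 4!2!2!2!3!1!] = √(36/7)
  +(−1)^1/∏(1,2,1,1,2,0)! = -1/4  (running -1/4)
  +(−1)^2/∏(2,1,0,0,3,1)! = 1/12  (running -1/6)
⟨..|..⟩ = √(36/7)·(-1/6) = -0.377964

−√(1/7) ≈ -0.377964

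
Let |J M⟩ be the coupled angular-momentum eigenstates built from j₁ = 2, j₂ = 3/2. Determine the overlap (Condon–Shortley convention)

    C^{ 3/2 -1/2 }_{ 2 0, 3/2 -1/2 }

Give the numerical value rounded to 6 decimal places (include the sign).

j₁+j₂−J=2  J+j₁−j₂=2  J−j₁+j₂=1  j₁+j₂+J+1=6
(j₁±m₁, j₂±m₂, J±M) = (2,2,1,2,1,2)
P² = 16/45
sum k=0..1:
  [0] +1/4 = 1/4
  [1] −1/1 = -1
S = -3/4
C² = P²·S² = 1/5 ; C = -0.447214

−√(1/5) = -0.447214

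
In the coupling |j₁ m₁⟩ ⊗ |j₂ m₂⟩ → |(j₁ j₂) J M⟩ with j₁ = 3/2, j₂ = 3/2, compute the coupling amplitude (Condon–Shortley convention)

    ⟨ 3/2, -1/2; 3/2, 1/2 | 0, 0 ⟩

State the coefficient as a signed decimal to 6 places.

√[1·3!0!0!/4! · 1!2!2!1!0!0!] = √(1)
  +(−1)^2/∏(2,1,0,0,0,0)! = 1/2  (running 1/2)
⟨..|..⟩ = √(1)·(1/2) = +0.500000

+0.500000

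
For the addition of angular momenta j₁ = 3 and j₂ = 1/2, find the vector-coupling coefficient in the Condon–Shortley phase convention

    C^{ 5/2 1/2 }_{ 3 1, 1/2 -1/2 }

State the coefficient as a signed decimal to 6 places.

√[6·1!5!0!/7! · 4!2!0!1!3!2!] = √(576/7)
  +(−1)^0/∏(0,1,2,0,3,0)! = 1/12  (running 1/12)
⟨..|..⟩ = √(576/7)·(1/12) = +0.755929

+0.755929  (= +√(4/7))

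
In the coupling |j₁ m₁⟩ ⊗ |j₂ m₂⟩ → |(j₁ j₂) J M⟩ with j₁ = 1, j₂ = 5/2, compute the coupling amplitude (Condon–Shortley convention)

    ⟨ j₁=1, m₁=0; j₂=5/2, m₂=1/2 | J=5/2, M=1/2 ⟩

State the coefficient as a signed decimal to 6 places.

-0.169031

j₁+j₂−J=1  J+j₁−j₂=1  J−j₁+j₂=4  j₁+j₂+J+1=7
(j₁±m₁, j₂±m₂, J±M) = (1,1,3,2,3,2)
P² = 144/35
sum k=0..1:
  [0] +1/6 = 1/6
  [1] −1/4 = -1/4
S = -1/12
C² = P²·S² = 1/35 ; C = -0.169031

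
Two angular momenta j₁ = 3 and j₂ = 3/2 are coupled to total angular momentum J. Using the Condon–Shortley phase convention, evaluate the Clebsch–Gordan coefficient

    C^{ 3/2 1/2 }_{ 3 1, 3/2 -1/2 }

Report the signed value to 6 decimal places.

−√(12/35) = -0.585540

√[4·3!3!0!/7! · 4!2!1!2!2!1!] = √(192/35)
  +(−1)^1/∏(1,2,1,0,2,0)! = -1/4  (running -1/4)
⟨..|..⟩ = √(192/35)·(-1/4) = -0.585540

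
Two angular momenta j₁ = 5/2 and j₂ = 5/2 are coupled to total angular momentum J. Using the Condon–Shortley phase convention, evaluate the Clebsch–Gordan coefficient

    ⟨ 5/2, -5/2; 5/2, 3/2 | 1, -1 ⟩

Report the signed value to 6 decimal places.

+0.377964

√[3·4!1!1!/7! · 0!5!4!1!0!2!] = √(576/7)
  +(−1)^4/∏(4,0,1,0,0,1)! = 1/24  (running 1/24)
⟨..|..⟩ = √(576/7)·(1/24) = +0.377964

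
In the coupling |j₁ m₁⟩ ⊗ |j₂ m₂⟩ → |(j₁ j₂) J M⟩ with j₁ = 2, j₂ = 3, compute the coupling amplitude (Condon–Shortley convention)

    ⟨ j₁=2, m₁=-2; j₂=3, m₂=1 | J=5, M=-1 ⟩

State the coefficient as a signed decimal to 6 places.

+0.267261  (= +√(1/14))

√[11·0!4!6!/11! · 0!4!4!2!4!6!] = √(663552/7)
  +(−1)^0/∏(0,0,4,4,0,2)! = 1/1152  (running 1/1152)
⟨..|..⟩ = √(663552/7)·(1/1152) = +0.267261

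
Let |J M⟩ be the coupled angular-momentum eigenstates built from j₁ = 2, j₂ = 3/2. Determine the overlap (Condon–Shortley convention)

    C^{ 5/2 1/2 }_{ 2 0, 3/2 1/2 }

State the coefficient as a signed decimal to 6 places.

−√(3/35) = -0.292770

triangle: 1!·3!·2!/7! = 12/5040
(j±m)!: 2!·2!·2!·1!·3!·2! = 96
prefactor² = (2J+1)·Δ·N² = 48/35
  k=0: +1/(0!·1!·2!·2!·1!·0!) = 1/4
  k=1: −1/(1!·0!·1!·1!·2!·1!) = -1/2
Σ = -1/4  ⇒  CG² = 48/35·(-1/4)² = 3/35
CG = −√(3/35) = -0.292770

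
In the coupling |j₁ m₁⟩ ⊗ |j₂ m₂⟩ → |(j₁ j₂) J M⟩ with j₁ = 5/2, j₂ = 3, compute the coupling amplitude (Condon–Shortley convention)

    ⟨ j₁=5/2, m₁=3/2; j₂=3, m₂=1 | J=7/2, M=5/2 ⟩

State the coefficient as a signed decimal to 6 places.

j₁+j₂−J=2  J+j₁−j₂=3  J−j₁+j₂=4  j₁+j₂+J+1=10
(j₁±m₁, j₂±m₂, J±M) = (4,1,4,2,6,1)
P² = 18432/35
sum k=0..1:
  [0] +1/96 = 1/96
  [1] −1/36 = -1/36
S = -5/288
C² = P²·S² = 10/63 ; C = -0.398410

-0.398410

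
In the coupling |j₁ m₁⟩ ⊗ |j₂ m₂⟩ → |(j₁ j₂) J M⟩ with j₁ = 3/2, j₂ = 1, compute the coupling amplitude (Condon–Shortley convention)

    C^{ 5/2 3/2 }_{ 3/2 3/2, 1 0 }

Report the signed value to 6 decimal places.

j₁+j₂−J=0  J+j₁−j₂=3  J−j₁+j₂=2  j₁+j₂+J+1=6
(j₁±m₁, j₂±m₂, J±M) = (3,0,1,1,4,1)
P² = 72/5
sum k=0..0:
  [0] +1/6 = 1/6
S = 1/6
C² = P²·S² = 2/5 ; C = +0.632456

+0.632456  (= +√(2/5))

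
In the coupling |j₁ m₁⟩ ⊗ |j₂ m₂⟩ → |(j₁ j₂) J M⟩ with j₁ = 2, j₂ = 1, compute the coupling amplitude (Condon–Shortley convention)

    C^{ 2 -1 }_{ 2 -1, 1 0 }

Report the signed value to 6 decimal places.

−√(1/6) = -0.408248

j₁+j₂−J=1  J+j₁−j₂=3  J−j₁+j₂=1  j₁+j₂+J+1=6
(j₁±m₁, j₂±m₂, J±M) = (1,3,1,1,1,3)
P² = 3/2
sum k=0..1:
  [0] +1/6 = 1/6
  [1] −1/2 = -1/2
S = -1/3
C² = P²·S² = 1/6 ; C = -0.408248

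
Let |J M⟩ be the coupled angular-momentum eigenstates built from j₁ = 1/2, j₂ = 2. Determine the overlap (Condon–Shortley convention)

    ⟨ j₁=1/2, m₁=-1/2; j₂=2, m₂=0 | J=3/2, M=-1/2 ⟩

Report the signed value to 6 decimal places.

triangle: 1!*0!*3!/5! = 6/120
(j±m)!: 0!*1!*2!*2!*1!*2! = 8
prefactor² = (2J+1)*Δ*N² = 8/5
  k=1: −1/(1!*0!*0!*1!*0!*2!) = -1/2
Σ = -1/2  ⇒  CG² = 8/5*(-1/2)² = 2/5
CG = −√(2/5) = -0.632456

−√(2/5) = -0.632456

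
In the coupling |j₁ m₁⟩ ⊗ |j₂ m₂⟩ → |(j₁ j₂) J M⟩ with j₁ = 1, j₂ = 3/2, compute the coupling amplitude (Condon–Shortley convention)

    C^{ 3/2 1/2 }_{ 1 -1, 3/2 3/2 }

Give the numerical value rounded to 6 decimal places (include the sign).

−√(2/5) = -0.632456

j₁+j₂−J=1  J+j₁−j₂=1  J−j₁+j₂=2  j₁+j₂+J+1=5
(j₁±m₁, j₂±m₂, J±M) = (0,2,3,0,2,1)
P² = 8/5
sum k=1..1:
  [1] −1/2 = -1/2
S = -1/2
C² = P²·S² = 2/5 ; C = -0.632456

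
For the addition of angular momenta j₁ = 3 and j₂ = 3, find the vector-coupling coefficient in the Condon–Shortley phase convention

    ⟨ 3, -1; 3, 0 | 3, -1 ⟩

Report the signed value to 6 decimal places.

+0.408248  (= +√(1/6))

j₁+j₂−J=3  J+j₁−j₂=3  J−j₁+j₂=3  j₁+j₂+J+1=10
(j₁±m₁, j₂±m₂, J±M) = (2,4,3,3,2,4)
P² = 864/25
sum k=1..3:
  [1] −1/24 = -1/24
  [2] +1/8 = 1/8
  [3] −1/72 = -1/72
S = 5/72
C² = P²·S² = 1/6 ; C = +0.408248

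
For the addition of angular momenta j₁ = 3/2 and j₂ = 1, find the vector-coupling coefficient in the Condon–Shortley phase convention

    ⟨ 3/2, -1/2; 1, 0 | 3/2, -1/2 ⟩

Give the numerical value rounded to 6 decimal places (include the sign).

−√(1/15) = -0.258199

√[4·1!2!1!/5! · 1!2!1!1!1!2!] = √(4/15)
  +(−1)^0/∏(0,1,2,1,0,0)! = 1/2  (running 1/2)
  +(−1)^1/∏(1,0,1,0,1,1)! = -1  (running -1/2)
⟨..|..⟩ = √(4/15)·(-1/2) = -0.258199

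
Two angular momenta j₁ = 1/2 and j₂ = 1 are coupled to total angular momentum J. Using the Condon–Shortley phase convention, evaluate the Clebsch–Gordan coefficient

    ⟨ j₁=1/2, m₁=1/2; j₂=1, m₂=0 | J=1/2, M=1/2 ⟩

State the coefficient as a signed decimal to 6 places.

j₁+j₂−J=1  J+j₁−j₂=0  J−j₁+j₂=1  j₁+j₂+J+1=3
(j₁±m₁, j₂±m₂, J±M) = (1,0,1,1,1,0)
P² = 1/3
sum k=0..0:
  [0] +1/1 = 1
S = 1
C² = P²·S² = 1/3 ; C = +0.577350

+0.577350  (= +√(1/3))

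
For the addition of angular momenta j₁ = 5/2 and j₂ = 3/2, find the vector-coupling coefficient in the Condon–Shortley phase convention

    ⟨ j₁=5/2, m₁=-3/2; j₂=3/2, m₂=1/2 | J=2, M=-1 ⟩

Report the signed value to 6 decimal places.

+√(1/42) = +0.154303

triangle: 2!×3!×1!/7! = 12/5040
(j±m)!: 1!×4!×2!×1!×1!×3! = 288
prefactor² = (2J+1)×Δ×N² = 24/7
  k=1: −1/(1!×1!×3!×1!×0!×0!) = -1/6
  k=2: +1/(2!×0!×2!×0!×1!×1!) = 1/4
Σ = 1/12  ⇒  CG² = 24/7×1/12² = 1/42
CG = +√(1/42) = +0.154303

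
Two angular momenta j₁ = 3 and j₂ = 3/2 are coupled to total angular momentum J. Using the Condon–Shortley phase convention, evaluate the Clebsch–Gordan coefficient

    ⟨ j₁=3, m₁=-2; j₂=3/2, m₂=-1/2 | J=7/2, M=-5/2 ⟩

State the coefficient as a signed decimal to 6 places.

√[8·1!5!2!/9! · 1!5!1!2!1!6!] = √(6400/7)
  +(−1)^0/∏(0,1,5,1,0,1)! = 1/120  (running 1/120)
  +(−1)^1/∏(1,0,4,0,1,2)! = -1/48  (running -1/80)
⟨..|..⟩ = √(6400/7)·(-1/80) = -0.377964

-0.377964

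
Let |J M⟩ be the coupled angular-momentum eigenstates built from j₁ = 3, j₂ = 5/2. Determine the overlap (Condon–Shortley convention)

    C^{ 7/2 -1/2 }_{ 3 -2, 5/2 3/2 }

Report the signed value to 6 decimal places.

+0.563436

triangle: 2!·4!·3!/10! = 288/3628800
(j±m)!: 1!·5!·4!·1!·3!·4! = 414720
prefactor² = (2J+1)·Δ·N² = 9216/35
  k=1: −1/(1!·1!·4!·3!·0!·0!) = -1/144
  k=2: +1/(2!·0!·3!·2!·1!·1!) = 1/24
Σ = 5/144  ⇒  CG² = 9216/35·5/144² = 20/63
CG = +√(20/63) = +0.563436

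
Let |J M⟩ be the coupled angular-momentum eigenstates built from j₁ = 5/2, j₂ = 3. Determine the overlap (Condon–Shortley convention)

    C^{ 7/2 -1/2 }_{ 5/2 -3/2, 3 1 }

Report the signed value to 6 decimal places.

+√(8/63) ≈ +0.356348

√[8·2!3!4!/10! · 1!4!4!2!3!4!] = √(18432/175)
  +(−1)^1/∏(1,1,3,3,0,1)! = -1/36  (running -1/36)
  +(−1)^2/∏(2,0,2,2,1,2)! = 1/16  (running 5/144)
⟨..|..⟩ = √(18432/175)·(5/144) = +0.356348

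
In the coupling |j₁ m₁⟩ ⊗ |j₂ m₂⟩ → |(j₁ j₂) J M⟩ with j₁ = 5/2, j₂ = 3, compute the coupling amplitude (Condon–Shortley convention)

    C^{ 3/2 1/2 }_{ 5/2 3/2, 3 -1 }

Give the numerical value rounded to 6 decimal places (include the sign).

−√(7/30) = -0.483046

triangle: 4!×1!×2!/8! = 48/40320
(j±m)!: 4!×1!×2!×4!×2!×1! = 2304
prefactor² = (2J+1)×Δ×N² = 384/35
  k=0: +1/(0!×4!×1!×2!×0!×0!) = 1/48
  k=1: −1/(1!×3!×0!×1!×1!×1!) = -1/6
Σ = -7/48  ⇒  CG² = 384/35×(-7/48)² = 7/30
CG = −√(7/30) = -0.483046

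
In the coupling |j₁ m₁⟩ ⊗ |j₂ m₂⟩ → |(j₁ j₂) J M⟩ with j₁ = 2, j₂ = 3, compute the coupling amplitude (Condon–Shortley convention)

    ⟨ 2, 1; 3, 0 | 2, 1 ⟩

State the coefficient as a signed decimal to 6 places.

−√(2/7) ≈ -0.534522

triangle: 3!×1!×3!/8! = 36/40320
(j±m)!: 3!×1!×3!×3!×3!×1! = 1296
prefactor² = (2J+1)×Δ×N² = 81/14
  k=0: +1/(0!×3!×1!×3!×0!×0!) = 1/36
  k=1: −1/(1!×2!×0!×2!×1!×1!) = -1/4
Σ = -2/9  ⇒  CG² = 81/14×(-2/9)² = 2/7
CG = −√(2/7) = -0.534522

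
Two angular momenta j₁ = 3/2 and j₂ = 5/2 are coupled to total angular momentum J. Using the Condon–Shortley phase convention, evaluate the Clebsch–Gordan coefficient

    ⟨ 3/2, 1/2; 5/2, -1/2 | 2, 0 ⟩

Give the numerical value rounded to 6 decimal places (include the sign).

-0.267261

j₁+j₂−J=2  J+j₁−j₂=1  J−j₁+j₂=3  j₁+j₂+J+1=7
(j₁±m₁, j₂±m₂, J±M) = (2,1,2,3,2,2)
P² = 8/7
sum k=0..1:
  [0] +1/4 = 1/4
  [1] −1/2 = -1/2
S = -1/4
C² = P²·S² = 1/14 ; C = -0.267261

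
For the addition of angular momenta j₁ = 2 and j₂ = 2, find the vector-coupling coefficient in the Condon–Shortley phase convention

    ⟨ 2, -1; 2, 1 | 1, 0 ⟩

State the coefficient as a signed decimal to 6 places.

j₁+j₂−J=3  J+j₁−j₂=1  J−j₁+j₂=1  j₁+j₂+J+1=6
(j₁±m₁, j₂±m₂, J±M) = (1,3,3,1,1,1)
P² = 9/10
sum k=2..3:
  [2] +1/2 = 1/2
  [3] −1/6 = -1/6
S = 1/3
C² = P²·S² = 1/10 ; C = +0.316228

+√(1/10) = +0.316228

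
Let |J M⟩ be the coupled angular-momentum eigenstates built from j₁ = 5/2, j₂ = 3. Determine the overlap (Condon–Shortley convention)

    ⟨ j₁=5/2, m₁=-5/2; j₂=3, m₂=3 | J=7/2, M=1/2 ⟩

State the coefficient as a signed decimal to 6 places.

√[8·2!3!4!/10! · 0!5!6!0!4!3!] = √(55296/7)
  +(−1)^2/∏(2,0,3,4,0,0)! = 1/288  (running 1/288)
⟨..|..⟩ = √(55296/7)·(1/288) = +0.308607

+√(2/21) = +0.308607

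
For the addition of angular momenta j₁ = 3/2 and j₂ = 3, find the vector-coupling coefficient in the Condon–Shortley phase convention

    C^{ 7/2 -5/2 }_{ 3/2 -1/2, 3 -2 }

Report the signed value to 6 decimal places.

j₁+j₂−J=1  J+j₁−j₂=2  J−j₁+j₂=5  j₁+j₂+J+1=9
(j₁±m₁, j₂±m₂, J±M) = (1,2,1,5,1,6)
P² = 6400/7
sum k=0..1:
  [0] +1/48 = 1/48
  [1] −1/120 = -1/120
S = 1/80
C² = P²·S² = 1/7 ; C = +0.377964

+√(1/7) = +0.377964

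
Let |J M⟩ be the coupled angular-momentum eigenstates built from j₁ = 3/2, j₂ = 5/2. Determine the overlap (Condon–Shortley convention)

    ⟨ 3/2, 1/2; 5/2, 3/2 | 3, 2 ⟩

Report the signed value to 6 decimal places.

triangle: 1!*2!*4!/8! = 48/40320
(j±m)!: 2!*1!*4!*1!*5!*1! = 5760
prefactor² = (2J+1)*Δ*N² = 48
  k=0: +1/(0!*1!*1!*4!*1!*0!) = 1/24
  k=1: −1/(1!*0!*0!*3!*2!*1!) = -1/12
Σ = -1/24  ⇒  CG² = 48*(-1/24)² = 1/12
CG = −√(1/12) = -0.288675

-0.288675  (= −√(1/12))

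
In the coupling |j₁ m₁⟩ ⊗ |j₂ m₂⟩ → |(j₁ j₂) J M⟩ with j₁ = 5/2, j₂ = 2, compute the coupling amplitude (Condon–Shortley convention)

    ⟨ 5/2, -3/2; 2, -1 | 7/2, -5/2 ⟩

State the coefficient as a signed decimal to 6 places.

−√(1/63) = -0.125988

j₁+j₂−J=1  J+j₁−j₂=4  J−j₁+j₂=3  j₁+j₂+J+1=9
(j₁±m₁, j₂±m₂, J±M) = (1,4,1,3,1,6)
P² = 2304/7
sum k=0..1:
  [0] +1/48 = 1/48
  [1] −1/36 = -1/36
S = -1/144
C² = P²·S² = 1/63 ; C = -0.125988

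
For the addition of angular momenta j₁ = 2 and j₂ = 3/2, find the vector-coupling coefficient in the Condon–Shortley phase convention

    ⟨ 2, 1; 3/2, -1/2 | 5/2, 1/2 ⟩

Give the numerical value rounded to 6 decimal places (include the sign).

j₁+j₂−J=1  J+j₁−j₂=3  J−j₁+j₂=2  j₁+j₂+J+1=7
(j₁±m₁, j₂±m₂, J±M) = (3,1,1,2,3,2)
P² = 72/35
sum k=0..1:
  [0] +1/2 = 1/2
  [1] −1/12 = -1/12
S = 5/12
C² = P²·S² = 5/14 ; C = +0.597614

+0.597614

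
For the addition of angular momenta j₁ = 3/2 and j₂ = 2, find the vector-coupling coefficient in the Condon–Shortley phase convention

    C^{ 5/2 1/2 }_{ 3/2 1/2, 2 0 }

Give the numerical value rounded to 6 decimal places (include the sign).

+√(3/35) ≈ +0.292770

j₁+j₂−J=1  J+j₁−j₂=2  J−j₁+j₂=3  j₁+j₂+J+1=7
(j₁±m₁, j₂±m₂, J±M) = (2,1,2,2,3,2)
P² = 48/35
sum k=0..1:
  [0] +1/2 = 1/2
  [1] −1/4 = -1/4
S = 1/4
C² = P²·S² = 3/35 ; C = +0.292770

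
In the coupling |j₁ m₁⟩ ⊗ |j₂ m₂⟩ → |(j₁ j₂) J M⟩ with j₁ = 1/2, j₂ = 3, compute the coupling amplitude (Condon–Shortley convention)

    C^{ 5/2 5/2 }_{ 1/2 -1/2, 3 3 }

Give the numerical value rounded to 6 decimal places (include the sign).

√[6·1!0!5!/7! · 0!1!6!0!5!0!] = √(86400/7)
  +(−1)^1/∏(1,0,0,5,0,0)! = -1/120  (running -1/120)
⟨..|..⟩ = √(86400/7)·(-1/120) = -0.925820

−√(6/7) = -0.925820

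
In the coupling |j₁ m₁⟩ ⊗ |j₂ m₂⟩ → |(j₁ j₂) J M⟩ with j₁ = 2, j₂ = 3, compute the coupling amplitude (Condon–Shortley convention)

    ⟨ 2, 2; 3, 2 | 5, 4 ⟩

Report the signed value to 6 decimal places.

j₁+j₂−J=0  J+j₁−j₂=4  J−j₁+j₂=6  j₁+j₂+J+1=11
(j₁±m₁, j₂±m₂, J±M) = (4,0,5,1,9,1)
P² = 4976640
sum k=0..0:
  [0] +1/2880 = 1/2880
S = 1/2880
C² = P²·S² = 3/5 ; C = +0.774597

+0.774597  (= +√(3/5))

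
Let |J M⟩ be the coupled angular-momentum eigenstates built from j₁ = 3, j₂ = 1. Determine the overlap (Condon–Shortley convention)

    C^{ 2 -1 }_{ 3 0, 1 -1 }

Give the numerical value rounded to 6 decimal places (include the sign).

triangle: 2!×4!×0!/7! = 48/5040
(j±m)!: 3!×3!×0!×2!×1!×3! = 432
prefactor² = (2J+1)×Δ×N² = 144/7
  k=0: +1/(0!×2!×3!×0!×1!×0!) = 1/12
Σ = 1/12  ⇒  CG² = 144/7×1/12² = 1/7
CG = +√(1/7) = +0.377964

+√(1/7) = +0.377964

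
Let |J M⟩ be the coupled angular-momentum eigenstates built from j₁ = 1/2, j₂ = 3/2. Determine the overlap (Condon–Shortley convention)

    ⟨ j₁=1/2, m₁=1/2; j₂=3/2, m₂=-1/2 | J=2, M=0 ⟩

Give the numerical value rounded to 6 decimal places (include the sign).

+√(1/2) ≈ +0.707107

triangle: 0!*1!*3!/5! = 6/120
(j±m)!: 1!*0!*1!*2!*2!*2! = 8
prefactor² = (2J+1)*Δ*N² = 2
  k=0: +1/(0!*0!*0!*1!*1!*2!) = 1/2
Σ = 1/2  ⇒  CG² = 2*1/2² = 1/2
CG = +√(1/2) = +0.707107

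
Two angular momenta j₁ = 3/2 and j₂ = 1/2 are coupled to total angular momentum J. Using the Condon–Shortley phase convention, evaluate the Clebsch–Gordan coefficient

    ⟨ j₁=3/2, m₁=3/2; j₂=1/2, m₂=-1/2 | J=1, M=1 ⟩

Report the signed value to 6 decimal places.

triangle: 1!*2!*0!/4! = 2/24
(j±m)!: 3!*0!*0!*1!*2!*0! = 12
prefactor² = (2J+1)*Δ*N² = 3
  k=0: +1/(0!*1!*0!*0!*2!*0!) = 1/2
Σ = 1/2  ⇒  CG² = 3*1/2² = 3/4
CG = +√(3/4) = +0.866025

+0.866025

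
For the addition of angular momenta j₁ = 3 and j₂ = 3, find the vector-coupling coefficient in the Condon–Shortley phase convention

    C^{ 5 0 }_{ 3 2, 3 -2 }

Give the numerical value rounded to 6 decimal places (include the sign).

+0.436436

triangle: 1!·5!·5!/12! = 14400/479001600
(j±m)!: 5!·1!·1!·5!·5!·5! = 207360000
prefactor² = (2J+1)·Δ·N² = 480000/7
  k=0: +1/(0!·1!·1!·1!·4!·4!) = 1/576
  k=1: −1/(1!·0!·0!·0!·5!·5!) = -1/14400
Σ = 1/600  ⇒  CG² = 480000/7·1/600² = 4/21
CG = +√(4/21) = +0.436436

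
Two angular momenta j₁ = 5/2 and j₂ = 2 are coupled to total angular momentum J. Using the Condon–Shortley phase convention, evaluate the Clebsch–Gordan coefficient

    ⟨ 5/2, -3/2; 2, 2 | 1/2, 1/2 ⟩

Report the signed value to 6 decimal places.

+0.258199  (= +√(1/15))

j₁+j₂−J=4  J+j₁−j₂=1  J−j₁+j₂=0  j₁+j₂+J+1=6
(j₁±m₁, j₂±m₂, J±M) = (1,4,4,0,1,0)
P² = 192/5
sum k=4..4:
  [4] +1/24 = 1/24
S = 1/24
C² = P²·S² = 1/15 ; C = +0.258199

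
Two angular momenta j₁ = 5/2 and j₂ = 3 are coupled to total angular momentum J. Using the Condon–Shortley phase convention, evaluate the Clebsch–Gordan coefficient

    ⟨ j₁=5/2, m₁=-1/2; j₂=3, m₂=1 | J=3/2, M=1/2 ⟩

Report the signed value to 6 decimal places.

triangle: 4!·1!·2!/8! = 48/40320
(j±m)!: 2!·3!·4!·2!·2!·1! = 1152
prefactor² = (2J+1)·Δ·N² = 192/35
  k=2: +1/(2!·2!·1!·2!·0!·0!) = 1/8
  k=3: −1/(3!·1!·0!·1!·1!·1!) = -1/6
Σ = -1/24  ⇒  CG² = 192/35·(-1/24)² = 1/105
CG = −√(1/105) = -0.097590

-0.097590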